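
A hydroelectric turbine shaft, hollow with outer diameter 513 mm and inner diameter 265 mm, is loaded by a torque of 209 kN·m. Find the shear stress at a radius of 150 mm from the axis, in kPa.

J = π(d_o⁴ − d_i⁴)/32 = π(0.513⁴ − 0.265⁴)/32 = 6.315×10^-3 m⁴.
Shear stress varies linearly with radius: τ = T·r/J = 209000 × 0.150 / 6.315×10^-3 = 4.964×10^6 Pa.

4960 kPa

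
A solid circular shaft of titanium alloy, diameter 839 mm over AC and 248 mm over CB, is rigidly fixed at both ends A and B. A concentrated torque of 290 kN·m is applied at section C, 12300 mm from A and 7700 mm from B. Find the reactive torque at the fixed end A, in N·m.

287000 N·m

Compatibility: T_A·a/J_AC = T_B·b/J_CB with T_A + T_B = T₀.
J_AC = 0.0486 m⁴, J_CB = 3.71×10^-4 m⁴, so T_A = T₀·(J_AC/a)/((J_AC/a)+(J_CB/b)) = 286500 N·m, T_B = 3494 N·m.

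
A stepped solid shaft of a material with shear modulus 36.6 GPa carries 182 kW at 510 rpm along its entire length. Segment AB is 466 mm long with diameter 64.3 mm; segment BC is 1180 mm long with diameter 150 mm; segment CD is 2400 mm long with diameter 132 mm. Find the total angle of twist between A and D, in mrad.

35.6 mrad

ω = 2π·510/60 = 53.41 rad/s, so T = P/ω = 182×10³ / 53.41 = 3408 N·m.
J_AB = π(0.0643)⁴/32 = 1.68×10^-6 m⁴; J_BC = π(0.150)⁴/32 = 4.97×10^-5 m⁴; J_CD = π(0.132)⁴/32 = 2.98×10^-5 m⁴.
θ = (T/G)·Σ L_i/J_i = (3408/36.6×10⁹)·(0.466/1.68×10^-6 + 1.18/4.97×10^-5 + 2.40/2.98×10^-5) = 0.03556 rad.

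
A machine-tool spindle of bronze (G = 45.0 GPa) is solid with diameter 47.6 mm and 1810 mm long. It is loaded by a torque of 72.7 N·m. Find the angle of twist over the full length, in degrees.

0.332°

J = πd⁴/32 = π(0.0476)⁴/32 = 5.040×10^-7 m⁴.
θ = T·L/(G·J) = 72.70 × 1.81 / (45.0×10⁹ × 5.040×10^-7) = 5.802×10^-3 rad.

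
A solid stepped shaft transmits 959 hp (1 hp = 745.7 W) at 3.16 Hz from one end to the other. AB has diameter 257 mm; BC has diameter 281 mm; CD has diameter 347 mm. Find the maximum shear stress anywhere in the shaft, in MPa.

10.8 MPa

ω = 2π·3.16 = 19.85 rad/s, so T = P/ω = 959×745.7 / 19.85 = 36020 N·m.
Under the same torque, τ_max = 16T/(πd³) is largest where d is smallest — segment AB (d = 257 mm).
τ_max = 16·36020/(π·(0.257)³) = 1.081×10^7 Pa.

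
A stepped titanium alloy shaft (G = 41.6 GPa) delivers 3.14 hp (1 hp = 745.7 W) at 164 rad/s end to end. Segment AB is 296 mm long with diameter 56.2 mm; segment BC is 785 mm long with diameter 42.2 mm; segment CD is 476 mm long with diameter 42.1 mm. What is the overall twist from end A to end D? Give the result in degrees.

0.0859°

ω = 164 rad/s, so T = P/ω = 3.14×745.7 / 164.0 = 14.28 N·m.
J_AB = π(0.0562)⁴/32 = 9.79×10^-7 m⁴; J_BC = π(0.0422)⁴/32 = 3.11×10^-7 m⁴; J_CD = π(0.0421)⁴/32 = 3.08×10^-7 m⁴.
θ = (T/G)·Σ L_i/J_i = (14.28/41.6×10⁹)·(0.296/9.79×10^-7 + 0.785/3.11×10^-7 + 0.476/3.08×10^-7) = 1.499×10^-3 rad.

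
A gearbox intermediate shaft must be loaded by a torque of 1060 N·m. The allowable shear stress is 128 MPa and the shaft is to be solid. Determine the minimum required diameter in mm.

For a solid shaft τ_max = 16T/(πd³), so d = (16T/(π τ_allow))^(1/3) = (16·1060/(π·1.28×10^8))^(1/3) = 0.03481 m.

34.8 mm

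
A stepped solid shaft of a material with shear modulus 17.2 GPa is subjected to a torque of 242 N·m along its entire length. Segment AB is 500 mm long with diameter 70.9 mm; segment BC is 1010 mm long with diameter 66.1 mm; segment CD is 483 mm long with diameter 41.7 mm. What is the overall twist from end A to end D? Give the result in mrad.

J_AB = π(0.0709)⁴/32 = 2.48×10^-6 m⁴; J_BC = π(0.0661)⁴/32 = 1.87×10^-6 m⁴; J_CD = π(0.0417)⁴/32 = 2.97×10^-7 m⁴.
θ = (T/G)·Σ L_i/J_i = (242.0/17.2×10⁹)·(0.500/2.48×10^-6 + 1.01/1.87×10^-6 + 0.483/2.97×10^-7) = 0.03331 rad.

33.3 mrad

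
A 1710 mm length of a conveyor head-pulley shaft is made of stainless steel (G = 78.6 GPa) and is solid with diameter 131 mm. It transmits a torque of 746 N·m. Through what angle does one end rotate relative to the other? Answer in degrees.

0.0322°

J = πd⁴/32 = π(0.131)⁴/32 = 2.891×10^-5 m⁴.
θ = T·L/(G·J) = 746.0 × 1.71 / (78.6×10⁹ × 2.891×10^-5) = 5.613×10^-4 rad.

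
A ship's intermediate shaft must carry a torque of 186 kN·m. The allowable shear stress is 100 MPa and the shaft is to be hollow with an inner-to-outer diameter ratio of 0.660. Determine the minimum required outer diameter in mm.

227 mm

For a hollow shaft with d_i/d_o = 0.660: τ_max = 16T/(π d_o³ (1−k⁴)), so d_o = [16T/(π τ_allow (1−k⁴))]^(1/3) = [16·186000/(π·1.00×10^8·0.8103)]^(1/3) = 0.2270 m.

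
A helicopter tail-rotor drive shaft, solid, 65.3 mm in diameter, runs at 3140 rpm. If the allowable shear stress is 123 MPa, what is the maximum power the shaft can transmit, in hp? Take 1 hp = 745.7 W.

2970 hp

J = πd⁴/32 = π(0.0653)⁴/32 = 1.785×10^-6 m⁴.
T_max = τ_allow·J/r = 1.23×10^8 × 1.785×10^-6 / 0.0326 = 6725 N·m.
ω = 2π·3140/60 = 328.8 rad/s, so P_max = T_max·ω = 2.211×10^6 W.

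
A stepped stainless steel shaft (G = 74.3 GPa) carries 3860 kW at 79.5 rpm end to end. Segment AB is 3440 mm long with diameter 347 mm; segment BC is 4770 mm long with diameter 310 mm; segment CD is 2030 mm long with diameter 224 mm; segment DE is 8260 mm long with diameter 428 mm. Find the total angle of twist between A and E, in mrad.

ω = 2π·79.5/60 = 8.325 rad/s, so T = P/ω = 3860×10³ / 8.325 = 463700 N·m.
J_AB = π(0.347)⁴/32 = 1.42×10^-3 m⁴; J_BC = π(0.310)⁴/32 = 9.07×10^-4 m⁴; J_CD = π(0.224)⁴/32 = 2.47×10^-4 m⁴; J_DE = π(0.428)⁴/32 = 3.29×10^-3 m⁴.
θ = (T/G)·Σ L_i/J_i = (463700/74.3×10⁹)·(3.44/1.42×10^-3 + 4.77/9.07×10^-4 + 2.03/2.47×10^-4 + 8.26/3.29×10^-3) = 0.1148 rad.

115 mrad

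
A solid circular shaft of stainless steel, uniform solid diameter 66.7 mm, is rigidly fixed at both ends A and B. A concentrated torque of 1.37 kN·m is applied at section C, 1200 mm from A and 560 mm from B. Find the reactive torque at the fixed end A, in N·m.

436 N·m

With uniform GJ and both ends fixed, compatibility θ_AC = θ_CB gives T_A·a = T_B·b, together with T_A + T_B = T₀.
T_A = T₀·b/(a+b) = 1370·560/1760 = 435.9 N·m; T_B = 934.1 N·m.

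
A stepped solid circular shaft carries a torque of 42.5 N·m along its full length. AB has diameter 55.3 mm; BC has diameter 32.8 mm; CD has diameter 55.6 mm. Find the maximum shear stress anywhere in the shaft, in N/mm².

Under the same torque, τ_max = 16T/(πd³) is largest where d is smallest — segment BC (d = 32.8 mm).
τ_max = 16·42.50/(π·(0.0328)³) = 6.134×10^6 Pa.

6.13 N/mm²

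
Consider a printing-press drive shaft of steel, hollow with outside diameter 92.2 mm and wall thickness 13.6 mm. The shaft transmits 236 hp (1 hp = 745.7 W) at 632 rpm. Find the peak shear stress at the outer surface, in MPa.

22.9 MPa

ω = 2π·632/60 = 66.18 rad/s, so T = P/ω = 236×745.7 / 66.18 = 2659 N·m.
J = π(d_o⁴ − d_i⁴)/32 = π(0.0922⁴ − 0.0650⁴)/32 = 5.342×10^-6 m⁴.
τ_max = T·r/J = 2659 × 0.0461 / 5.342×10^-6 = 2.295×10^7 Pa.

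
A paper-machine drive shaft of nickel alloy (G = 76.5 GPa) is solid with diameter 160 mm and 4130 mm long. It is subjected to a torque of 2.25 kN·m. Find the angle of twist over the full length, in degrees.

J = πd⁴/32 = π(0.160)⁴/32 = 6.434×10^-5 m⁴.
θ = T·L/(G·J) = 2250 × 4.13 / (76.5×10⁹ × 6.434×10^-5) = 1.888×10^-3 rad.

0.108°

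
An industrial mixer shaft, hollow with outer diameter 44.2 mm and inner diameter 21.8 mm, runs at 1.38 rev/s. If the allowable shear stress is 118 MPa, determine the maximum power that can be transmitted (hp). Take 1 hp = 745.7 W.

21.9 hp

J = π(d_o⁴ − d_i⁴)/32 = π(0.0442⁴ − 0.0218⁴)/32 = 3.525×10^-7 m⁴.
T_max = τ_allow·J/r = 1.18×10^8 × 3.525×10^-7 / 0.0221 = 1882 N·m.
ω = 2π·1.38 = 8.671 rad/s, so P_max = T_max·ω = 1.632×10^4 W.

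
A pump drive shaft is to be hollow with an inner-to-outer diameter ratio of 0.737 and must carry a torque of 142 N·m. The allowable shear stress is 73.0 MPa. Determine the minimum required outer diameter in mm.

24.1 mm

For a hollow shaft with d_i/d_o = 0.737: τ_max = 16T/(π d_o³ (1−k⁴)), so d_o = [16T/(π τ_allow (1−k⁴))]^(1/3) = [16·142.0/(π·7.30×10^7·0.7050)]^(1/3) = 0.02413 m.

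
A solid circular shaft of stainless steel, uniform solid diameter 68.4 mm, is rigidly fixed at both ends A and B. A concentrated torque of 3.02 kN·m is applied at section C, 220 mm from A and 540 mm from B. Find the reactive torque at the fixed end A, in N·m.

With uniform GJ and both ends fixed, compatibility θ_AC = θ_CB gives T_A·a = T_B·b, together with T_A + T_B = T₀.
T_A = T₀·b/(a+b) = 3020·540/760.0 = 2146 N·m; T_B = 874.2 N·m.

2150 N·m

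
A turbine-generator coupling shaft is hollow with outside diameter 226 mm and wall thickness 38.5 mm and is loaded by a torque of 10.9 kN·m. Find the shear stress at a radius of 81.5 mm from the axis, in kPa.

4280 kPa

J = π(d_o⁴ − d_i⁴)/32 = π(0.226⁴ − 0.149⁴)/32 = 2.077×10^-4 m⁴.
Shear stress varies linearly with radius: τ = T·r/J = 10900 × 0.0815 / 2.077×10^-4 = 4.277×10^6 Pa.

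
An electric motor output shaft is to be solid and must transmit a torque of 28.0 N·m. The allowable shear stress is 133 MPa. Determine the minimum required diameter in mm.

10.2 mm

For a solid shaft τ_max = 16T/(πd³), so d = (16T/(π τ_allow))^(1/3) = (16·28.00/(π·1.33×10^8))^(1/3) = 0.01024 m.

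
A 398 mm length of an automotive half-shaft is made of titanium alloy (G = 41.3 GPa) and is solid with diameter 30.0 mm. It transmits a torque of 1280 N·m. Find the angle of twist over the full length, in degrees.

J = πd⁴/32 = π(0.0300)⁴/32 = 7.952×10^-8 m⁴.
θ = T·L/(G·J) = 1280 × 0.398 / (41.3×10⁹ × 7.952×10^-8) = 0.1551 rad.

8.89°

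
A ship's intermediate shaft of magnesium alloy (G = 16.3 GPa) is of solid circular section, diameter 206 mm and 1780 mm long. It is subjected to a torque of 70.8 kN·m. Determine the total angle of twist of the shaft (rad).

J = πd⁴/32 = π(0.206)⁴/32 = 1.768×10^-4 m⁴.
θ = T·L/(G·J) = 70800 × 1.78 / (16.3×10⁹ × 1.768×10^-4) = 0.04373 rad.

0.0437 rad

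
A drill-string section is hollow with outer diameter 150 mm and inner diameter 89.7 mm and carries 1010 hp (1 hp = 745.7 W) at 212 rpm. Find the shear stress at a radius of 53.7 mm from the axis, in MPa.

42.0 MPa

ω = 2π·212/60 = 22.20 rad/s, so T = P/ω = 1010×745.7 / 22.20 = 33930 N·m.
J = π(d_o⁴ − d_i⁴)/32 = π(0.150⁴ − 0.0897⁴)/32 = 4.335×10^-5 m⁴.
Shear stress varies linearly with radius: τ = T·r/J = 33930 × 0.0537 / 4.335×10^-5 = 4.203×10^7 Pa.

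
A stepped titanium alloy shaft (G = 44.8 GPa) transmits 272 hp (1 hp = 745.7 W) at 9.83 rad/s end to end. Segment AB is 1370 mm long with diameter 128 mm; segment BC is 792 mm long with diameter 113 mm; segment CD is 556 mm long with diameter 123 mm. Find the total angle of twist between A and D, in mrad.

ω = 9.83 rad/s, so T = P/ω = 272×745.7 / 9.830 = 20630 N·m.
J_AB = π(0.128)⁴/32 = 2.64×10^-5 m⁴; J_BC = π(0.113)⁴/32 = 1.60×10^-5 m⁴; J_CD = π(0.123)⁴/32 = 2.25×10^-5 m⁴.
θ = (T/G)·Σ L_i/J_i = (20630/44.8×10⁹)·(1.37/2.64×10^-5 + 0.792/1.60×10^-5 + 0.556/2.25×10^-5) = 0.05813 rad.

58.1 mrad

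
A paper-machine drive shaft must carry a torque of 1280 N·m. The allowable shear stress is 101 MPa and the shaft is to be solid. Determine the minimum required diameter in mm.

For a solid shaft τ_max = 16T/(πd³), so d = (16T/(π τ_allow))^(1/3) = (16·1280/(π·1.01×10^8))^(1/3) = 0.04011 m.

40.1 mm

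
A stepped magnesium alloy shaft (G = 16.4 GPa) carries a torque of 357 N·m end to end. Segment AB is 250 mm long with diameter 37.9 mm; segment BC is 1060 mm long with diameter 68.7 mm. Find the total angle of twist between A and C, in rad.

J_AB = π(0.0379)⁴/32 = 2.03×10^-7 m⁴; J_BC = π(0.0687)⁴/32 = 2.19×10^-6 m⁴.
θ = (T/G)·Σ L_i/J_i = (357.0/16.4×10⁹)·(0.250/2.03×10^-7 + 1.06/2.19×10^-6) = 0.03742 rad.

0.0374 rad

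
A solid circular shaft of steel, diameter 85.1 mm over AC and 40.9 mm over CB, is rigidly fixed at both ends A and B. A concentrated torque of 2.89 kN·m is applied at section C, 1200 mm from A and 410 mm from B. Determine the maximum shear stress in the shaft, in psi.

4210 psi

Compatibility: T_A·a/J_AC = T_B·b/J_CB with T_A + T_B = T₀.
J_AC = 5.15×10^-6 m⁴, J_CB = 2.75×10^-7 m⁴, so T_A = T₀·(J_AC/a)/((J_AC/a)+(J_CB/b)) = 2500 N·m, T_B = 390.3 N·m.
τ in each portion: τ_AC = 2.07×10^7 Pa, τ_CB = 2.91×10^7 Pa; maximum is in CB.
τ_max = T_CB·r/J = 390.3·0.0204/2.75×10^-7 = 2.906×10^7 Pa.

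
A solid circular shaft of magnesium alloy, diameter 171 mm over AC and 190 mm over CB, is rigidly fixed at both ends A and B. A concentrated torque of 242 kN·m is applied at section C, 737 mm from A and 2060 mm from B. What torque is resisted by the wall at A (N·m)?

Compatibility: T_A·a/J_AC = T_B·b/J_CB with T_A + T_B = T₀.
J_AC = 8.39×10^-5 m⁴, J_CB = 1.28×10^-4 m⁴, so T_A = T₀·(J_AC/a)/((J_AC/a)+(J_CB/b)) = 156600 N·m, T_B = 85400 N·m.

157000 N·m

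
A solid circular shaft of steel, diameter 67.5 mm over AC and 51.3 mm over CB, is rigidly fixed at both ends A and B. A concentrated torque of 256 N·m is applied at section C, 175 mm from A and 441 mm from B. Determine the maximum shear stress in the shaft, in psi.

Compatibility: T_A·a/J_AC = T_B·b/J_CB with T_A + T_B = T₀.
J_AC = 2.04×10^-6 m⁴, J_CB = 6.80×10^-7 m⁴, so T_A = T₀·(J_AC/a)/((J_AC/a)+(J_CB/b)) = 226.1 N·m, T_B = 29.93 N·m.
τ in each portion: τ_AC = 3.74×10^6 Pa, τ_CB = 1.13×10^6 Pa; maximum is in AC.
τ_max = T_AC·r/J = 226.1·0.0338/2.04×10^-6 = 3.744×10^6 Pa.

543 psi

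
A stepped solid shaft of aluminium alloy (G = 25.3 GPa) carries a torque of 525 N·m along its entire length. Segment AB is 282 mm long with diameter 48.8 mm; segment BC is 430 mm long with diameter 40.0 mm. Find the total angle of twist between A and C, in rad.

J_AB = π(0.0488)⁴/32 = 5.57×10^-7 m⁴; J_BC = π(0.0400)⁴/32 = 2.51×10^-7 m⁴.
θ = (T/G)·Σ L_i/J_i = (525.0/25.3×10⁹)·(0.282/5.57×10^-7 + 0.430/2.51×10^-7) = 0.04601 rad.

0.0460 rad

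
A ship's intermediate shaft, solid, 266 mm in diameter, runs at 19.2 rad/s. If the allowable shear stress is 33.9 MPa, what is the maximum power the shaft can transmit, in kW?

J = πd⁴/32 = π(0.266)⁴/32 = 4.915×10^-4 m⁴.
T_max = τ_allow·J/r = 3.39×10^7 × 4.915×10^-4 / 0.133 = 125300 N·m.
ω = 19.2 rad/s, so P_max = T_max·ω = 2.405×10^6 W.

2410 kW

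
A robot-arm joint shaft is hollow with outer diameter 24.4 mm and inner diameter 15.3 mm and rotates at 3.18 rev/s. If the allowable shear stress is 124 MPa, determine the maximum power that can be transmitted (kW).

J = π(d_o⁴ − d_i⁴)/32 = π(0.0244⁴ − 0.0153⁴)/32 = 2.942×10^-8 m⁴.
T_max = τ_allow·J/r = 1.24×10^8 × 2.942×10^-8 / 0.0122 = 299.0 N·m.
ω = 2π·3.18 = 19.98 rad/s, so P_max = T_max·ω = 5974 W.

5.97 kW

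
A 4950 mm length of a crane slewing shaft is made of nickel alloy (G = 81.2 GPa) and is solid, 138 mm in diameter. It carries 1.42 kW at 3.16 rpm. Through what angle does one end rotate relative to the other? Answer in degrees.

0.421°

ω = 2π·3.16/60 = 0.3309 rad/s, so T = P/ω = 1.42×10³ / 0.3309 = 4291 N·m.
J = πd⁴/32 = π(0.138)⁴/32 = 3.561×10^-5 m⁴.
θ = T·L/(G·J) = 4291 × 4.95 / (81.2×10⁹ × 3.561×10^-5) = 7.347×10^-3 rad.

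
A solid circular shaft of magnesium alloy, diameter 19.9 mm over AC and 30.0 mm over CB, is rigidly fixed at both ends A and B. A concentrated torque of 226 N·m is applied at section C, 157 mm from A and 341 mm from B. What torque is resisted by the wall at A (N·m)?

66.9 N·m

Compatibility: T_A·a/J_AC = T_B·b/J_CB with T_A + T_B = T₀.
J_AC = 1.54×10^-8 m⁴, J_CB = 7.95×10^-8 m⁴, so T_A = T₀·(J_AC/a)/((J_AC/a)+(J_CB/b)) = 66.90 N·m, T_B = 159.1 N·m.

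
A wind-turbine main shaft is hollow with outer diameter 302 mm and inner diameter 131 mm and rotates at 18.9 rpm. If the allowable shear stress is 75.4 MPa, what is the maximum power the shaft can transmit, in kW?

J = π(d_o⁴ − d_i⁴)/32 = π(0.302⁴ − 0.131⁴)/32 = 7.877×10^-4 m⁴.
T_max = τ_allow·J/r = 7.54×10^7 × 7.877×10^-4 / 0.151 = 393300 N·m.
ω = 2π·18.9/60 = 1.979 rad/s, so P_max = T_max·ω = 7.785×10^5 W.

778 kW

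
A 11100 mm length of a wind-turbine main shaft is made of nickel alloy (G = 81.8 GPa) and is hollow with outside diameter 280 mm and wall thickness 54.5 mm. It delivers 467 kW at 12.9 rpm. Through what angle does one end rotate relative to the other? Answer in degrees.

ω = 2π·12.9/60 = 1.351 rad/s, so T = P/ω = 467×10³ / 1.351 = 345700 N·m.
J = π(d_o⁴ − d_i⁴)/32 = π(0.280⁴ − 0.171⁴)/32 = 5.195×10^-4 m⁴.
θ = T·L/(G·J) = 345700 × 11.1 / (81.8×10⁹ × 5.195×10^-4) = 0.09030 rad.

5.17°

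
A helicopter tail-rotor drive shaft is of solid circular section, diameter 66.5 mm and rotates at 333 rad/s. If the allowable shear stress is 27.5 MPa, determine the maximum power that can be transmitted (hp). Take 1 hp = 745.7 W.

J = πd⁴/32 = π(0.0665)⁴/32 = 1.920×10^-6 m⁴.
T_max = τ_allow·J/r = 2.75×10^7 × 1.920×10^-6 / 0.0333 = 1588 N·m.
ω = 333 rad/s, so P_max = T_max·ω = 5.288×10^5 W.

709 hp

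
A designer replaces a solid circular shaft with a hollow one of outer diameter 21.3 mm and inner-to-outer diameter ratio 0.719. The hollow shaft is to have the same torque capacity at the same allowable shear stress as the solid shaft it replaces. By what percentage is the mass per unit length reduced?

40.6 %

Equal τ_max and T ⇒ the solid shaft needs d_s³ = d_o³(1−k⁴), so d_s = 21.3·(1−0.719⁴)^(1/3) = 19.20 mm.
Area ratio A_h/A_s = d_o²(1−k²)/d_s² = (1−k²)/(1−k⁴)^(2/3) = 0.5943.
Mass saving = 1 − 0.5943 = 40.6 %.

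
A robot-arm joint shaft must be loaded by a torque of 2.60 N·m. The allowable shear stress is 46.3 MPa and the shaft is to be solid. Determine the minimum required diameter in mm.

For a solid shaft τ_max = 16T/(πd³), so d = (16T/(π τ_allow))^(1/3) = (16·2.600/(π·4.63×10^7))^(1/3) = 0.006589 m.

6.59 mm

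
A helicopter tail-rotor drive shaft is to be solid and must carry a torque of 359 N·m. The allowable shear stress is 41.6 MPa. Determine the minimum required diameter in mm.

For a solid shaft τ_max = 16T/(πd³), so d = (16T/(π τ_allow))^(1/3) = (16·359.0/(π·4.16×10^7))^(1/3) = 0.03529 m.

35.3 mm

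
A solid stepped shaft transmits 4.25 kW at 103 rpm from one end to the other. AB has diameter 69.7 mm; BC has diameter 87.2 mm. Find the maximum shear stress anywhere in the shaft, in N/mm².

ω = 2π·103/60 = 10.79 rad/s, so T = P/ω = 4.25×10³ / 10.79 = 394.0 N·m.
Under the same torque, τ_max = 16T/(πd³) is largest where d is smallest — segment AB (d = 69.7 mm).
τ_max = 16·394.0/(π·(0.0697)³) = 5.926×10^6 Pa.

5.93 N/mm²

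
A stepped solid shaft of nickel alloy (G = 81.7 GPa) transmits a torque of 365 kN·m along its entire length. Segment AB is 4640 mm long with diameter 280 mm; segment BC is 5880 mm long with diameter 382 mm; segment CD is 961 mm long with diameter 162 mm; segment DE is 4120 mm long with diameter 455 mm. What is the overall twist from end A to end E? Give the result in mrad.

J_AB = π(0.280)⁴/32 = 6.03×10^-4 m⁴; J_BC = π(0.382)⁴/32 = 2.09×10^-3 m⁴; J_CD = π(0.162)⁴/32 = 6.76×10^-5 m⁴; J_DE = π(0.455)⁴/32 = 4.21×10^-3 m⁴.
θ = (T/G)·Σ L_i/J_i = (365000/81.7×10⁹)·(4.64/6.03×10^-4 + 5.88/2.09×10^-3 + 0.961/6.76×10^-5 + 4.12/4.21×10^-3) = 0.1148 rad.

115 mrad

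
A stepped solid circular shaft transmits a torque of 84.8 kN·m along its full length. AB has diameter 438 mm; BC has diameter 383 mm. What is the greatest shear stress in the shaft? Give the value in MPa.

7.69 MPa

Under the same torque, τ_max = 16T/(πd³) is largest where d is smallest — segment BC (d = 383 mm).
τ_max = 16·84800/(π·(0.383)³) = 7.687×10^6 Pa.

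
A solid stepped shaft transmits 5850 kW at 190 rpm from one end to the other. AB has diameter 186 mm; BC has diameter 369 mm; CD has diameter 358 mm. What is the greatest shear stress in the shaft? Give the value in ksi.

ω = 2π·190/60 = 19.90 rad/s, so T = P/ω = 5850×10³ / 19.90 = 294000 N·m.
Under the same torque, τ_max = 16T/(πd³) is largest where d is smallest — segment AB (d = 186 mm).
τ_max = 16·294000/(π·(0.186)³) = 2.327×10^8 Pa.

33.8 ksi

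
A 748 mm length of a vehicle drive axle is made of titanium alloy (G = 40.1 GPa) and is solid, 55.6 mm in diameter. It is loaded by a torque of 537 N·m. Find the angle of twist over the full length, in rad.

0.0107 rad

J = πd⁴/32 = π(0.0556)⁴/32 = 9.382×10^-7 m⁴.
θ = T·L/(G·J) = 537.0 × 0.748 / (40.1×10⁹ × 9.382×10^-7) = 0.01068 rad.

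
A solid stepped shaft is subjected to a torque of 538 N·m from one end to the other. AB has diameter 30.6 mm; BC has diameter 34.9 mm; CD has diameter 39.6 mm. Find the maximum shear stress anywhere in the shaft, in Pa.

9.56e7 Pa

Under the same torque, τ_max = 16T/(πd³) is largest where d is smallest — segment AB (d = 30.6 mm).
τ_max = 16·538.0/(π·(0.0306)³) = 9.563×10^7 Pa.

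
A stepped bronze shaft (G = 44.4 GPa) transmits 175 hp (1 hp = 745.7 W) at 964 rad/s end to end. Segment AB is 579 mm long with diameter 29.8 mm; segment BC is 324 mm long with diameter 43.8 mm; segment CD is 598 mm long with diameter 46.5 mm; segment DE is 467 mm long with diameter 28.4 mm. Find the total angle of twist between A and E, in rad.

ω = 964 rad/s, so T = P/ω = 175×745.7 / 964.0 = 135.4 N·m.
J_AB = π(0.0298)⁴/32 = 7.74×10^-8 m⁴; J_BC = π(0.0438)⁴/32 = 3.61×10^-7 m⁴; J_CD = π(0.0465)⁴/32 = 4.59×10^-7 m⁴; J_DE = π(0.0284)⁴/32 = 6.39×10^-8 m⁴.
θ = (T/G)·Σ L_i/J_i = (135.4/44.4×10⁹)·(0.579/7.74×10^-8 + 0.324/3.61×10^-7 + 0.598/4.59×10^-7 + 0.467/6.39×10^-8) = 0.05180 rad.

0.0518 rad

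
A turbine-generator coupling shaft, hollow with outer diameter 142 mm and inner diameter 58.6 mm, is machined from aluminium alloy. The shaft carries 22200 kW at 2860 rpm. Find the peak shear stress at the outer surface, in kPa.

ω = 2π·2860/60 = 299.5 rad/s, so T = P/ω = 22200×10³ / 299.5 = 74120 N·m.
J = π(d_o⁴ − d_i⁴)/32 = π(0.142⁴ − 0.0586⁴)/32 = 3.876×10^-5 m⁴.
τ_max = T·r/J = 74120 × 0.0710 / 3.876×10^-5 = 1.358×10^8 Pa.

136000 kPa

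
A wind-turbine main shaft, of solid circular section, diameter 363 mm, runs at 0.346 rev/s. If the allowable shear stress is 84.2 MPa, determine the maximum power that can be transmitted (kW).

1720 kW

J = πd⁴/32 = π(0.363)⁴/32 = 1.705×10^-3 m⁴.
T_max = τ_allow·J/r = 8.42×10^7 × 1.705×10^-3 / 0.181 = 790800 N·m.
ω = 2π·0.346 = 2.174 rad/s, so P_max = T_max·ω = 1.719×10^6 W.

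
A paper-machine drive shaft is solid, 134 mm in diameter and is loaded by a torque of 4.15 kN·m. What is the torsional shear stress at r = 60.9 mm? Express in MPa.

7.98 MPa

J = πd⁴/32 = π(0.134)⁴/32 = 3.165×10^-5 m⁴.
Shear stress varies linearly with radius: τ = T·r/J = 4150 × 0.0609 / 3.165×10^-5 = 7.984×10^6 Pa.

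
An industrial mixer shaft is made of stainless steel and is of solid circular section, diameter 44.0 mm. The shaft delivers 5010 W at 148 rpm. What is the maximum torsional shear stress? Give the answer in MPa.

19.3 MPa

ω = 2π·148/60 = 15.50 rad/s, so T = P/ω = 5010 / 15.50 = 323.3 N·m.
J = πd⁴/32 = π(0.0440)⁴/32 = 3.680×10^-7 m⁴.
τ_max = T·r/J = 323.3 × 0.0220 / 3.680×10^-7 = 1.933×10^7 Pa.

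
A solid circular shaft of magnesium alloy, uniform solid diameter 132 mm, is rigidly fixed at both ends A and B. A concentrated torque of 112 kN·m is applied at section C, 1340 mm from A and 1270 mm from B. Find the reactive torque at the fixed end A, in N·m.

With uniform GJ and both ends fixed, compatibility θ_AC = θ_CB gives T_A·a = T_B·b, together with T_A + T_B = T₀.
T_A = T₀·b/(a+b) = 112000·1270/2610 = 54500 N·m; T_B = 57500 N·m.

54500 N·m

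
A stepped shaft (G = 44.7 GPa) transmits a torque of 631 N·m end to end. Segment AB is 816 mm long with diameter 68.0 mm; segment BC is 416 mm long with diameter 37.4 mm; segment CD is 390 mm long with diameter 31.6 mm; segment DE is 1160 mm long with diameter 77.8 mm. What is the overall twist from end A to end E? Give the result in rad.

0.0969 rad

J_AB = π(0.0680)⁴/32 = 2.10×10^-6 m⁴; J_BC = π(0.0374)⁴/32 = 1.92×10^-7 m⁴; J_CD = π(0.0316)⁴/32 = 9.79×10^-8 m⁴; J_DE = π(0.0778)⁴/32 = 3.60×10^-6 m⁴.
θ = (T/G)·Σ L_i/J_i = (631.0/44.7×10⁹)·(0.816/2.10×10^-6 + 0.416/1.92×10^-7 + 0.390/9.79×10^-8 + 1.16/3.60×10^-6) = 0.09685 rad.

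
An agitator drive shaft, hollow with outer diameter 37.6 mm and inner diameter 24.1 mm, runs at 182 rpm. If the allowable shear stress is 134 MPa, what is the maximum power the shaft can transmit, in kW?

J = π(d_o⁴ − d_i⁴)/32 = π(0.0376⁴ − 0.0241⁴)/32 = 1.631×10^-7 m⁴.
T_max = τ_allow·J/r = 1.34×10^8 × 1.631×10^-7 / 0.0188 = 1163 N·m.
ω = 2π·182/60 = 19.06 rad/s, so P_max = T_max·ω = 2.216×10^4 W.

22.2 kW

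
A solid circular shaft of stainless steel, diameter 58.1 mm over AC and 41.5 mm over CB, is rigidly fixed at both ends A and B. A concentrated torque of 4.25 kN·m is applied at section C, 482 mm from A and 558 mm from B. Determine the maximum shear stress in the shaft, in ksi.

13.1 ksi

Compatibility: T_A·a/J_AC = T_B·b/J_CB with T_A + T_B = T₀.
J_AC = 1.12×10^-6 m⁴, J_CB = 2.91×10^-7 m⁴, so T_A = T₀·(J_AC/a)/((J_AC/a)+(J_CB/b)) = 3470 N·m, T_B = 780.2 N·m.
τ in each portion: τ_AC = 9.01×10^7 Pa, τ_CB = 5.56×10^7 Pa; maximum is in AC.
τ_max = T_AC·r/J = 3470·0.0290/1.12×10^-6 = 9.010×10^7 Pa.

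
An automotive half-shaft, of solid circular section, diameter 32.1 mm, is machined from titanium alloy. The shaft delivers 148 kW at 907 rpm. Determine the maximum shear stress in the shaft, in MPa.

ω = 2π·907/60 = 94.98 rad/s, so T = P/ω = 148×10³ / 94.98 = 1558 N·m.
J = πd⁴/32 = π(0.0321)⁴/32 = 1.042×10^-7 m⁴.
τ_max = T·r/J = 1558 × 0.0161 / 1.042×10^-7 = 2.399×10^8 Pa.

240 MPa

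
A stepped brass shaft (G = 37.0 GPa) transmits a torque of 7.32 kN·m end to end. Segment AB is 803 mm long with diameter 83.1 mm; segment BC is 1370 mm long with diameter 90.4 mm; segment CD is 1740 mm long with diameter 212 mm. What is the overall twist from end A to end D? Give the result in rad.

0.0770 rad

J_AB = π(0.0831)⁴/32 = 4.68×10^-6 m⁴; J_BC = π(0.0904)⁴/32 = 6.56×10^-6 m⁴; J_CD = π(0.212)⁴/32 = 1.98×10^-4 m⁴.
θ = (T/G)·Σ L_i/J_i = (7320/37.0×10⁹)·(0.803/4.68×10^-6 + 1.37/6.56×10^-6 + 1.74/1.98×10^-4) = 0.07701 rad.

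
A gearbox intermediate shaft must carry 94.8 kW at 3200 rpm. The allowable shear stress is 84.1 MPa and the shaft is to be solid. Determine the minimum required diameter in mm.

25.8 mm

ω = 2π·3200/60 = 335.1 rad/s, so T = P/ω = 94.8×10³ / 335.1 = 282.9 N·m.
For a solid shaft τ_max = 16T/(πd³), so d = (16T/(π τ_allow))^(1/3) = (16·282.9/(π·8.41×10^7))^(1/3) = 0.02578 m.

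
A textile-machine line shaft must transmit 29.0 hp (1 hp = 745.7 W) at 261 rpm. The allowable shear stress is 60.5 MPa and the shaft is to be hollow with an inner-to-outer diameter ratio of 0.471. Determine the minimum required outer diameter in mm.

41.2 mm

ω = 2π·261/60 = 27.33 rad/s, so T = P/ω = 29.0×745.7 / 27.33 = 791.2 N·m.
For a hollow shaft with d_i/d_o = 0.471: τ_max = 16T/(π d_o³ (1−k⁴)), so d_o = [16T/(π τ_allow (1−k⁴))]^(1/3) = [16·791.2/(π·6.05×10^7·0.9508)]^(1/3) = 0.04122 m.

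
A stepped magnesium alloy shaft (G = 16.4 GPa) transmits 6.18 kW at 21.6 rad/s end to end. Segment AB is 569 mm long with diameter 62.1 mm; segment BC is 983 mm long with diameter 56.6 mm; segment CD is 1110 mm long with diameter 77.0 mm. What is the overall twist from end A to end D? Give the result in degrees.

1.69°

ω = 21.6 rad/s, so T = P/ω = 6.18×10³ / 21.60 = 286.1 N·m.
J_AB = π(0.0621)⁴/32 = 1.46×10^-6 m⁴; J_BC = π(0.0566)⁴/32 = 1.01×10^-6 m⁴; J_CD = π(0.0770)⁴/32 = 3.45×10^-6 m⁴.
θ = (T/G)·Σ L_i/J_i = (286.1/16.4×10⁹)·(0.569/1.46×10^-6 + 0.983/1.01×10^-6 + 1.11/3.45×10^-6) = 0.02943 rad.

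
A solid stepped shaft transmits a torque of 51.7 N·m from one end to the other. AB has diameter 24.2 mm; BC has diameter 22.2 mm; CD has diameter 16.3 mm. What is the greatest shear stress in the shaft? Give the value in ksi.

8.82 ksi

Under the same torque, τ_max = 16T/(πd³) is largest where d is smallest — segment CD (d = 16.3 mm).
τ_max = 16·51.70/(π·(0.0163)³) = 6.080×10^7 Pa.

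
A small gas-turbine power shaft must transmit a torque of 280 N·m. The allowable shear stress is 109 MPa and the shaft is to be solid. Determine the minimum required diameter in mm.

23.6 mm

For a solid shaft τ_max = 16T/(πd³), so d = (16T/(π τ_allow))^(1/3) = (16·280.0/(π·1.09×10^8))^(1/3) = 0.02356 m.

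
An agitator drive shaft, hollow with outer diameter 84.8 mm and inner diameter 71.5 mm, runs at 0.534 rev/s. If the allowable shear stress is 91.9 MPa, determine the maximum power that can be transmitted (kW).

18.3 kW

J = π(d_o⁴ − d_i⁴)/32 = π(0.0848⁴ − 0.0715⁴)/32 = 2.511×10^-6 m⁴.
T_max = τ_allow·J/r = 9.19×10^7 × 2.511×10^-6 / 0.0424 = 5442 N·m.
ω = 2π·0.534 = 3.355 rad/s, so P_max = T_max·ω = 1.826×10^4 W.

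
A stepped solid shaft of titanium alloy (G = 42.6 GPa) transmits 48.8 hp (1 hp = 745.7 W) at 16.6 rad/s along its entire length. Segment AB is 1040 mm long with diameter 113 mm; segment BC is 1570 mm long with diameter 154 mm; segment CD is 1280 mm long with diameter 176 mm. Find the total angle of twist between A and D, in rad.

ω = 16.6 rad/s, so T = P/ω = 48.8×745.7 / 16.60 = 2192 N·m.
J_AB = π(0.113)⁴/32 = 1.60×10^-5 m⁴; J_BC = π(0.154)⁴/32 = 5.52×10^-5 m⁴; J_CD = π(0.176)⁴/32 = 9.42×10^-5 m⁴.
θ = (T/G)·Σ L_i/J_i = (2192/42.6×10⁹)·(1.04/1.60×10^-5 + 1.57/5.52×10^-5 + 1.28/9.42×10^-5) = 5.506×10^-3 rad.

0.00551 rad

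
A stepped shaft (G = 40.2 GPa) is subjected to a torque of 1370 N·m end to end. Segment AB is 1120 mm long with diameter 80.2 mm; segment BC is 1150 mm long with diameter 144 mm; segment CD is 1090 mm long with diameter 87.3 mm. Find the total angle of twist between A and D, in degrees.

0.965°

J_AB = π(0.0802)⁴/32 = 4.06×10^-6 m⁴; J_BC = π(0.144)⁴/32 = 4.22×10^-5 m⁴; J_CD = π(0.0873)⁴/32 = 5.70×10^-6 m⁴.
θ = (T/G)·Σ L_i/J_i = (1370/40.2×10⁹)·(1.12/4.06×10^-6 + 1.15/4.22×10^-5 + 1.09/5.70×10^-6) = 0.01684 rad.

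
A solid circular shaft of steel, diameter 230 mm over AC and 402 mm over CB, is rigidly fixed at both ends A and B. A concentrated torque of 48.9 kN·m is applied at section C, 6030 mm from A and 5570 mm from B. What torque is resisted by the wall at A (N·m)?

Compatibility: T_A·a/J_AC = T_B·b/J_CB with T_A + T_B = T₀.
J_AC = 2.75×10^-4 m⁴, J_CB = 2.56×10^-3 m⁴, so T_A = T₀·(J_AC/a)/((J_AC/a)+(J_CB/b)) = 4404 N·m, T_B = 44500 N·m.

4400 N·m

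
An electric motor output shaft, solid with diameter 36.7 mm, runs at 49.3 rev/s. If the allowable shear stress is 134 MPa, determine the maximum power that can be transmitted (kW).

403 kW

J = πd⁴/32 = π(0.0367)⁴/32 = 1.781×10^-7 m⁴.
T_max = τ_allow·J/r = 1.34×10^8 × 1.781×10^-7 / 0.0184 = 1301 N·m.
ω = 2π·49.3 = 309.8 rad/s, so P_max = T_max·ω = 4.029×10^5 W.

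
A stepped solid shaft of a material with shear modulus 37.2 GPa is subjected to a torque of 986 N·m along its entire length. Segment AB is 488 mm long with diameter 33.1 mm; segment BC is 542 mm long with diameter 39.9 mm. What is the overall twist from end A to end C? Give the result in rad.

J_AB = π(0.0331)⁴/32 = 1.18×10^-7 m⁴; J_BC = π(0.0399)⁴/32 = 2.49×10^-7 m⁴.
θ = (T/G)·Σ L_i/J_i = (986.0/37.2×10⁹)·(0.488/1.18×10^-7 + 0.542/2.49×10^-7) = 0.1675 rad.

0.167 rad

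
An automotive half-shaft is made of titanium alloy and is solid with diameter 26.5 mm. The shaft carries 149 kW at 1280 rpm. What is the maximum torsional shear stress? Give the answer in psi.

ω = 2π·1280/60 = 134.0 rad/s, so T = P/ω = 149×10³ / 134.0 = 1112 N·m.
J = πd⁴/32 = π(0.0265)⁴/32 = 4.842×10^-8 m⁴.
τ_max = T·r/J = 1112 × 0.0132 / 4.842×10^-8 = 3.042×10^8 Pa.

44100 psi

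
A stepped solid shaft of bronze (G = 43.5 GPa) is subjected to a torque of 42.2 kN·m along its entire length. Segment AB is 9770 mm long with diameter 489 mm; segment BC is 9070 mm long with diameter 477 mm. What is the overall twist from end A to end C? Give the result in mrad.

J_AB = π(0.489)⁴/32 = 5.61×10^-3 m⁴; J_BC = π(0.477)⁴/32 = 5.08×10^-3 m⁴.
θ = (T/G)·Σ L_i/J_i = (42200/43.5×10⁹)·(9.77/5.61×10^-3 + 9.07/5.08×10^-3) = 3.420×10^-3 rad.

3.42 mrad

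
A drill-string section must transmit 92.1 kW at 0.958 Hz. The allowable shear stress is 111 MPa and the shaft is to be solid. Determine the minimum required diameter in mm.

ω = 2π·0.958 = 6.019 rad/s, so T = P/ω = 92.1×10³ / 6.019 = 15300 N·m.
For a solid shaft τ_max = 16T/(πd³), so d = (16T/(π τ_allow))^(1/3) = (16·15300/(π·1.11×10^8))^(1/3) = 0.08888 m.

88.9 mm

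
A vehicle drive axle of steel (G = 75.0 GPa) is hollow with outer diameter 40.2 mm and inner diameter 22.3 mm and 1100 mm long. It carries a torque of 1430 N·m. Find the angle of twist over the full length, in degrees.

5.18°

J = π(d_o⁴ − d_i⁴)/32 = π(0.0402⁴ − 0.0223⁴)/32 = 2.321×10^-7 m⁴.
θ = T·L/(G·J) = 1430 × 1.10 / (75.0×10⁹ × 2.321×10^-7) = 0.09036 rad.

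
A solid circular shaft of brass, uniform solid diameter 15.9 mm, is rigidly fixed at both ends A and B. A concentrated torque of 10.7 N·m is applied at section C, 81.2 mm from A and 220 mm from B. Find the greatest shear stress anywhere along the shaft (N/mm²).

With uniform GJ and both ends fixed, compatibility θ_AC = θ_CB gives T_A·a = T_B·b, together with T_A + T_B = T₀.
T_A = T₀·b/(a+b) = 10.70·220/301.2 = 7.815 N·m; T_B = 2.885 N·m.
τ in each portion: τ_AC = 9.90×10^6 Pa, τ_CB = 3.65×10^6 Pa; maximum is in AC.
τ_max = T_AC·r/J = 7.815·0.00795/6.27×10^-9 = 9.902×10^6 Pa.

9.90 N/mm²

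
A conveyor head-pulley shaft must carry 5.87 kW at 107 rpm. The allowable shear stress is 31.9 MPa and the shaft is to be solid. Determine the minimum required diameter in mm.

43.7 mm

ω = 2π·107/60 = 11.21 rad/s, so T = P/ω = 5.87×10³ / 11.21 = 523.9 N·m.
For a solid shaft τ_max = 16T/(πd³), so d = (16T/(π τ_allow))^(1/3) = (16·523.9/(π·3.19×10^7))^(1/3) = 0.04373 m.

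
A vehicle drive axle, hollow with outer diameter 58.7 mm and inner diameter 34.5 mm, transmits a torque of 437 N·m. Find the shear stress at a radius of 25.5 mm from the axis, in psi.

J = π(d_o⁴ − d_i⁴)/32 = π(0.0587⁴ − 0.0345⁴)/32 = 1.027×10^-6 m⁴.
Shear stress varies linearly with radius: τ = T·r/J = 437.0 × 0.0255 / 1.027×10^-6 = 1.086×10^7 Pa.

1570 psi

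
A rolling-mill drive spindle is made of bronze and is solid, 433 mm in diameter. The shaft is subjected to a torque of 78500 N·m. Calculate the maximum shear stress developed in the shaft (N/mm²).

4.92 N/mm²

J = πd⁴/32 = π(0.433)⁴/32 = 3.451×10^-3 m⁴.
τ_max = T·r/J = 78500 × 0.216 / 3.451×10^-3 = 4.925×10^6 Pa.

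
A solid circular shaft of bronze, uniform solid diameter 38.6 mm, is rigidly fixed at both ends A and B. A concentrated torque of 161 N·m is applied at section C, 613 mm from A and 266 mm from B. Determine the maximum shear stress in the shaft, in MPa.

9.94 MPa

With uniform GJ and both ends fixed, compatibility θ_AC = θ_CB gives T_A·a = T_B·b, together with T_A + T_B = T₀.
T_A = T₀·b/(a+b) = 161.0·266/879.0 = 48.72 N·m; T_B = 112.3 N·m.
τ in each portion: τ_AC = 4.31×10^6 Pa, τ_CB = 9.94×10^6 Pa; maximum is in CB.
τ_max = T_CB·r/J = 112.3·0.0193/2.18×10^-7 = 9.943×10^6 Pa.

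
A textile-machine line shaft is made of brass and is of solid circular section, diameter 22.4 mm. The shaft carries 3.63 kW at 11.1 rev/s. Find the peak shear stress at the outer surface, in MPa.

23.6 MPa

ω = 2π·11.1 = 69.74 rad/s, so T = P/ω = 3.63×10³ / 69.74 = 52.05 N·m.
J = πd⁴/32 = π(0.0224)⁴/32 = 2.472×10^-8 m⁴.
τ_max = T·r/J = 52.05 × 0.0112 / 2.472×10^-8 = 2.358×10^7 Pa.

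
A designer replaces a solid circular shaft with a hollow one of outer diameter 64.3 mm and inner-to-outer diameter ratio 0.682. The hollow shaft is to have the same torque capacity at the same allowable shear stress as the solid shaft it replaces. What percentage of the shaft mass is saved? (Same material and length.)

37.1 %

Equal τ_max and T ⇒ the solid shaft needs d_s³ = d_o³(1−k⁴), so d_s = 64.3·(1−0.682⁴)^(1/3) = 59.28 mm.
Area ratio A_h/A_s = d_o²(1−k²)/d_s² = (1−k²)/(1−k⁴)^(2/3) = 0.6293.
Mass saving = 1 − 0.6293 = 37.1 %.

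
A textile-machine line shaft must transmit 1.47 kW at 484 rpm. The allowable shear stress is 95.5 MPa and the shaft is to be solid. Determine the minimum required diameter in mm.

11.6 mm

ω = 2π·484/60 = 50.68 rad/s, so T = P/ω = 1.47×10³ / 50.68 = 29.00 N·m.
For a solid shaft τ_max = 16T/(πd³), so d = (16T/(π τ_allow))^(1/3) = (16·29.00/(π·9.55×10^7))^(1/3) = 0.01156 m.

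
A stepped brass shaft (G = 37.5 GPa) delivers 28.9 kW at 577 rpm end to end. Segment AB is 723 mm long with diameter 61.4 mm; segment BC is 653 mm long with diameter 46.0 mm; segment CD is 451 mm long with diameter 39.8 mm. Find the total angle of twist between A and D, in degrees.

ω = 2π·577/60 = 60.42 rad/s, so T = P/ω = 28.9×10³ / 60.42 = 478.3 N·m.
J_AB = π(0.0614)⁴/32 = 1.40×10^-6 m⁴; J_BC = π(0.0460)⁴/32 = 4.40×10^-7 m⁴; J_CD = π(0.0398)⁴/32 = 2.46×10^-7 m⁴.
θ = (T/G)·Σ L_i/J_i = (478.3/37.5×10⁹)·(0.723/1.40×10^-6 + 0.653/4.40×10^-7 + 0.451/2.46×10^-7) = 0.04891 rad.

2.80°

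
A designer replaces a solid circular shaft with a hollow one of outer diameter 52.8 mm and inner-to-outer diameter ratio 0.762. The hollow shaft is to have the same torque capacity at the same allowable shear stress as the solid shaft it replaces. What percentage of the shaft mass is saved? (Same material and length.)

Equal τ_max and T ⇒ the solid shaft needs d_s³ = d_o³(1−k⁴), so d_s = 52.8·(1−0.762⁴)^(1/3) = 46.04 mm.
Area ratio A_h/A_s = d_o²(1−k²)/d_s² = (1−k²)/(1−k⁴)^(2/3) = 0.5516.
Mass saving = 1 − 0.5516 = 44.8 %.

44.8 %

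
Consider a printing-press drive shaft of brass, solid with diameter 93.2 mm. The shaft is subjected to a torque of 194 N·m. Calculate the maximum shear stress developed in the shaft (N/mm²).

1.22 N/mm²

J = πd⁴/32 = π(0.0932)⁴/32 = 7.407×10^-6 m⁴.
τ_max = T·r/J = 194.0 × 0.0466 / 7.407×10^-6 = 1.220×10^6 Pa.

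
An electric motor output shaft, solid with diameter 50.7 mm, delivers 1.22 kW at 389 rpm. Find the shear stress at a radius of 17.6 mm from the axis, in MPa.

ω = 2π·389/60 = 40.74 rad/s, so T = P/ω = 1.22×10³ / 40.74 = 29.95 N·m.
J = πd⁴/32 = π(0.0507)⁴/32 = 6.487×10^-7 m⁴.
Shear stress varies linearly with radius: τ = T·r/J = 29.95 × 0.0176 / 6.487×10^-7 = 8.126×10^5 Pa.

0.813 MPa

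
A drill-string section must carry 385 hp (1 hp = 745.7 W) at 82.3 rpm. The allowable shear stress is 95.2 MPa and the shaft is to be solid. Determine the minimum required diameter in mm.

ω = 2π·82.3/60 = 8.618 rad/s, so T = P/ω = 385×745.7 / 8.618 = 33310 N·m.
For a solid shaft τ_max = 16T/(πd³), so d = (16T/(π τ_allow))^(1/3) = (16·33310/(π·9.52×10^7))^(1/3) = 0.1212 m.

121 mm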